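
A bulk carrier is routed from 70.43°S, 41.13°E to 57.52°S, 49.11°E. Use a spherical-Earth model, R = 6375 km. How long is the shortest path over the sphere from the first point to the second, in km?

Haversine: a = sin²(Δφ/2)+cos φ₁ cos φ₂ sin²(Δλ/2) = 0.01351;  σ = 2·atan2(√a,√(1−a))
σ = 13.349° → d = Rσ = 6375·0.23299 = 1485 km

1485 km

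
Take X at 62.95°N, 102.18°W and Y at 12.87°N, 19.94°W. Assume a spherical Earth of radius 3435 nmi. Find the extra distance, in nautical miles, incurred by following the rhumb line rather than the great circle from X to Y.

186 nmi

Great circle: cos σ = sin φ₁ sin φ₂ + cos φ₁ cos φ₂ cos Δλ,  σ = 1.3096 rad → d_gc = 4498.5 nmi
Rhumb line: Δψ = -1.1983, q = Δφ/Δψ = 0.7294, d_rh = R√(Δφ²+q²Δλ²) = 4684.8 nmi
Excess = 4684.8 − 4498.5 = 186.3 ≈ 186 nmi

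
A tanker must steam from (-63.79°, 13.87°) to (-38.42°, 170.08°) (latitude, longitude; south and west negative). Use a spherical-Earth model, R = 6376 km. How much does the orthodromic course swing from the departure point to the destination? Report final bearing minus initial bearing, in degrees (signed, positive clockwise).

-150.4°

Initial bearing θ₁ = atan2(sin Δλ cos φ₂, cos φ₁ sin φ₂ − sin φ₁ cos φ₂ cos Δλ) = 161.00°
Final bearing θ₂ = (initial bearing from the destination back to the start) + 180° = 10.58°
Δθ = θ₂ − θ₁ = -150.4°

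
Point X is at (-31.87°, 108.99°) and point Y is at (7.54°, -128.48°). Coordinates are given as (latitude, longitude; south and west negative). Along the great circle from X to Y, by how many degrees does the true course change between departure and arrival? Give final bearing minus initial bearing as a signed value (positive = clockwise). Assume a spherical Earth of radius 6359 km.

Initial bearing θ₁ = atan2(sin Δλ cos φ₂, cos φ₁ sin φ₂ − sin φ₁ cos φ₂ cos Δλ) = 101.50°
Final bearing θ₂ = (initial bearing from the destination back to the start) + 180° = 57.08°
Δθ = θ₂ − θ₁ = -44.4°

-44.4°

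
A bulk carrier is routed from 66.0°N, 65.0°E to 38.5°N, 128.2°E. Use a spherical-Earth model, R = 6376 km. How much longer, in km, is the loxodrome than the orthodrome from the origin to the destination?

170 km

Great circle: cos σ = sin φ₁ sin φ₂ + cos φ₁ cos φ₂ cos Δλ,  σ = 0.7781 rad → d_gc = 4961.5 km
Rhumb line: Δψ = -0.8194, q = Δφ/Δψ = 0.5857, d_rh = R√(Δφ²+q²Δλ²) = 5131.7 km
Excess = 5131.7 − 4961.5 = 170.2 ≈ 170 km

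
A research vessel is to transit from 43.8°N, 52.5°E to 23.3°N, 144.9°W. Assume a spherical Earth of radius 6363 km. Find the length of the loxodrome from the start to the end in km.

Δψ = ln[tan(π/4+φ₂/2)/tan(π/4+φ₁/2)] = -0.4337;  Δφ = -0.3578 rad,  Δλ = +2.8379 rad
q = Δφ/Δψ = 0.8250
d = R·√(Δφ² + q²Δλ²) = 6363·2.36838 = 15070 km

15070 km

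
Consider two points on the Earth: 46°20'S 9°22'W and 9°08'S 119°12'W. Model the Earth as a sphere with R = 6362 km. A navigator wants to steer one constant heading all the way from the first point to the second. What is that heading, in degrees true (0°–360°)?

Meridional parts: M(φ₁)=-0.9147, M(φ₂)=-0.1601 → ΔM = +0.7546;  Δλ = -1.9170 rad
tan C = Δλ / ΔM = -2.5404 → C = 291.49°

291.5°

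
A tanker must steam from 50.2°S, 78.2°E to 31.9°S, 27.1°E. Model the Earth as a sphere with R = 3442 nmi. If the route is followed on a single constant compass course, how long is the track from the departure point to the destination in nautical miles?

2540 nmi

Rhumb course C = atan2(Δλ, Δψ) with Δψ = ln[tan(π/4+φ₂/2)/tan(π/4+φ₁/2)] = +0.4281, Δλ = -0.8919 → C = 295.64°
d = R·|Δφ| / |cos C| = 3442·0.31940 / 0.43278 = 2540 nmi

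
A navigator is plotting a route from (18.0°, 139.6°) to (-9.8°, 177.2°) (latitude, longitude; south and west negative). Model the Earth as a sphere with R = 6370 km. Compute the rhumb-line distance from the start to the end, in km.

5157 km

Δψ = ln[tan(π/4+φ₂/2)/tan(π/4+φ₁/2)] = -0.4913;  Δφ = -0.4852 rad,  Δλ = +0.6562 rad
q = Δφ/Δψ = 0.9875
d = R·√(Δφ² + q²Δλ²) = 6370·0.80956 = 5157 km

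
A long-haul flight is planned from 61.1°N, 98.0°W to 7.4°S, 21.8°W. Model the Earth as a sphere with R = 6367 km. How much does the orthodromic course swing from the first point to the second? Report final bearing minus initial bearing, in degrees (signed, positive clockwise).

+46.4°

Initial bearing θ₁ = atan2(sin Δλ cos φ₂, cos φ₁ sin φ₂ − sin φ₁ cos φ₂ cos Δλ) = 105.62°
Final bearing θ₂ = (initial bearing from the destination back to the start) + 180° = 152.01°
Δθ = θ₂ − θ₁ = +46.4°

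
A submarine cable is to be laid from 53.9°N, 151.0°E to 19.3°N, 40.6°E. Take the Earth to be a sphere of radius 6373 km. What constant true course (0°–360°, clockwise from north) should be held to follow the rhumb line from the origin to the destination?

248.0°

Meridional parts: M(φ₁)=+1.1212, M(φ₂)=+0.3434 → ΔM = -0.7778;  Δλ = -1.9268 rad
tan C = Δλ / ΔM = +2.4773 → C = 248.02°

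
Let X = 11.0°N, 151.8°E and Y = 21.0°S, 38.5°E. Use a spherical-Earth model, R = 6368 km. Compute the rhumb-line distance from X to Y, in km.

Rhumb course C = atan2(Δλ, Δψ) with Δψ = ln[tan(π/4+φ₂/2)/tan(π/4+φ₁/2)] = -0.5682, Δλ = -1.9775 → C = 253.97°
d = R·|Δφ| / |cos C| = 6368·0.55851 / 0.27616 = 12879 km

12879 km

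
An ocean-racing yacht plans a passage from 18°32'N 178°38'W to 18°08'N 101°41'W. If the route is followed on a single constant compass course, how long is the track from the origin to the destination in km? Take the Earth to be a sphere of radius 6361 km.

Δψ = ln[tan(π/4+φ₂/2)/tan(π/4+φ₁/2)] = -0.0074;  Δφ = -0.0070 rad,  Δλ = +1.3430 rad
q = Δφ/Δψ = 0.9492
d = R·√(Δφ² + q²Δλ²) = 6361·1.27488 = 8109 km

8109 km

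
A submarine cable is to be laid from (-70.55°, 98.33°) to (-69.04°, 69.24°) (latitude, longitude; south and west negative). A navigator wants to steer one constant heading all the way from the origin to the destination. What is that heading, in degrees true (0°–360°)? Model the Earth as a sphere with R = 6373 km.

278.6°

Δψ = ln[tan(π/4+φ₂/2)/tan(π/4+φ₁/2)] = +0.0763
Δλ = -0.5077 rad (taken the short way round)
course = atan2(Δλ, Δψ) = 278.55°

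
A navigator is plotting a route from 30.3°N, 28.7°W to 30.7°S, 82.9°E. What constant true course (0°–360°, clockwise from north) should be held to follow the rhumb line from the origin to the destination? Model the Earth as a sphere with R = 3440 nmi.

Δψ = ln[tan(π/4+φ₂/2)/tan(π/4+φ₁/2)] = -1.1188
Δλ = +1.9478 rad (taken the short way round)
course = atan2(Δλ, Δψ) = 119.87°

119.9°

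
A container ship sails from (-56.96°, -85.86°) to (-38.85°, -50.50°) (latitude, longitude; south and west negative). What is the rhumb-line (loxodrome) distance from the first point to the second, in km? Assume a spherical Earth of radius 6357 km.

Rhumb course C = atan2(Δλ, Δψ) with Δψ = ln[tan(π/4+φ₂/2)/tan(π/4+φ₁/2)] = +0.4785, Δλ = +0.6171 → C = 52.21°
d = R·|Δφ| / |cos C| = 6357·0.31608 / 0.61271 = 3279 km

3279 km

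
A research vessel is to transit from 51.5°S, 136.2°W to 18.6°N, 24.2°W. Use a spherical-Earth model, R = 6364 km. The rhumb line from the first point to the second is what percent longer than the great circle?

Great circle: σ = 2.0608 rad → d_gc = Rσ = 13115.0 km
Rhumb: Δφ = +1.2235, Δλ = +1.9548, Δψ = +1.3826, q = Δφ/Δψ = 0.8849 → d_rh = R√(Δφ²+q²Δλ²) = 13484.0 km
Excess = (13484.0 − 13115.0) / 13115.0 = 369.0 / 13115.0 = 2.81% ≈ 2.8%

2.8%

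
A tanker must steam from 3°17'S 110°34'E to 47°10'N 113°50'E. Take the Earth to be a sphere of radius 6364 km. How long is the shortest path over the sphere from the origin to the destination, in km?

Haversine: a = sin²(Δφ/2)+cos φ₁ cos φ₂ sin²(Δλ/2) = 0.18218;  σ = 2·atan2(√a,√(1−a))
σ = 50.532° → d = Rσ = 6364·0.88195 = 5613 km

5613 km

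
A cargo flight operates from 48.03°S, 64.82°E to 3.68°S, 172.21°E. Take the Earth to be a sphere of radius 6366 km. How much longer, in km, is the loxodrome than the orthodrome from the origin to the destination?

Great circle: cos σ = sin φ₁ sin φ₂ + cos φ₁ cos φ₂ cos Δλ,  σ = 1.7231 rad → d_gc = 10969.4 km
Rhumb line: Δψ = +0.8940, q = Δφ/Δψ = 0.8659, d_rh = R√(Δφ²+q²Δλ²) = 11446.2 km
Excess = 11446.2 − 10969.4 = 476.8 ≈ 477 km

477 km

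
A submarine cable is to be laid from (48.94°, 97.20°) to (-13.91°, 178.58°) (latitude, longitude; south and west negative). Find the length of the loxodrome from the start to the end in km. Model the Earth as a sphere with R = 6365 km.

10678 km

Rhumb course C = atan2(Δλ, Δψ) with Δψ = ln[tan(π/4+φ₂/2)/tan(π/4+φ₁/2)] = -1.2274, Δλ = +1.4203 → C = 130.83°
d = R·|Δφ| / |cos C| = 6365·1.09694 / 0.65385 = 10678 km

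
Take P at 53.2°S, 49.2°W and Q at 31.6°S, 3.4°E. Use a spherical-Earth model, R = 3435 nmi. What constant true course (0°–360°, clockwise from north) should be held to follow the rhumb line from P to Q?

Δψ = ln[tan(π/4+φ₂/2)/tan(π/4+φ₁/2)] = +0.5188
Δλ = +0.9180 rad (taken the short way round)
course = atan2(Δλ, Δψ) = 60.53°

60.5°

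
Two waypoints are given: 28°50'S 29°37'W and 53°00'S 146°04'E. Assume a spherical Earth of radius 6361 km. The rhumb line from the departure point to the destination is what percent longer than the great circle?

Great circle: σ = 1.7118 rad → d_gc = Rσ = 10888.9 km
Rhumb: Δφ = -0.4218, Δλ = +3.0663, Δψ = -0.5689, q = Δφ/Δψ = 0.7414 → d_rh = R√(Δφ²+q²Δλ²) = 14707.5 km
Excess = (14707.5 − 10888.9) / 10888.9 = 3818.6 / 10888.9 = 35.07% ≈ 35.1%

35.1%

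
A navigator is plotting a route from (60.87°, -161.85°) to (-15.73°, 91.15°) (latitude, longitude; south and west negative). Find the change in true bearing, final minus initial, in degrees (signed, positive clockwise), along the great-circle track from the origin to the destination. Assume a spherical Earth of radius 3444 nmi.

Initial bearing θ₁ = atan2(sin Δλ cos φ₂, cos φ₁ sin φ₂ − sin φ₁ cos φ₂ cos Δλ) = 277.05°
Final bearing θ₂ = (initial bearing from the destination back to the start) + 180° = 210.13°
Δθ = θ₂ − θ₁ = -66.9°

-66.9°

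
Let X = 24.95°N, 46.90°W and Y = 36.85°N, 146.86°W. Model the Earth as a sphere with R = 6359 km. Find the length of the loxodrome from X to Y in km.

9581 km

Rhumb course C = atan2(Δλ, Δψ) with Δψ = ln[tan(π/4+φ₂/2)/tan(π/4+φ₁/2)] = +0.2428, Δλ = -1.7446 → C = 277.92°
d = R·|Δφ| / |cos C| = 6359·0.20769 / 0.13784 = 9581 km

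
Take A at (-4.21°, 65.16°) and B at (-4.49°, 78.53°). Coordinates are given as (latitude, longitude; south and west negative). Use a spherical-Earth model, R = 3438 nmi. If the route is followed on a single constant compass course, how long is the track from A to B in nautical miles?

800 nmi

Δψ = ln[tan(π/4+φ₂/2)/tan(π/4+φ₁/2)] = -0.0049;  Δφ = -0.0049 rad,  Δλ = +0.2334 rad
q = Δφ/Δψ = 0.9971
d = R·√(Δφ² + q²Δλ²) = 3438·0.23273 = 800 nmi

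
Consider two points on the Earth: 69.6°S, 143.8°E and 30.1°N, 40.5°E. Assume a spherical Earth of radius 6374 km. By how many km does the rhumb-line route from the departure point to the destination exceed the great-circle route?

Great circle: cos σ = sin φ₁ sin φ₂ + cos φ₁ cos φ₂ cos Δλ,  σ = 2.1406 rad → d_gc = 13643.9 km
Rhumb line: Δψ = +2.2665, q = Δφ/Δψ = 0.7677, d_rh = R√(Δφ²+q²Δλ²) = 14172.5 km
Excess = 14172.5 − 13643.9 = 528.6 ≈ 529 km

529 km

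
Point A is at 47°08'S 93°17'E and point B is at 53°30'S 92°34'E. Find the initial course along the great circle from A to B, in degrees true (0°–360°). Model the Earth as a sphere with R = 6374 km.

183.8°

θ = atan2( sin Δλ·cos φ₂ ,  cos φ₁ sin φ₂ − sin φ₁ cos φ₂ cos Δλ )
  = atan2(-0.0074, -0.1109) = 183.84°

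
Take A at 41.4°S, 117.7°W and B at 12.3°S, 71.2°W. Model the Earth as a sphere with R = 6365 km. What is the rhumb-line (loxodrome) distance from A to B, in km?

Δψ = ln[tan(π/4+φ₂/2)/tan(π/4+φ₁/2)] = +0.5788;  Δφ = +0.5079 rad,  Δλ = +0.8116 rad
q = Δφ/Δψ = 0.8775
d = R·√(Δφ² + q²Δλ²) = 6365·0.87471 = 5568 km

5568 km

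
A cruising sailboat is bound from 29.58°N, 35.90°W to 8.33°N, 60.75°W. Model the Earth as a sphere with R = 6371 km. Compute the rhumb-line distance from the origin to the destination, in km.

3509 km

Δψ = ln[tan(π/4+φ₂/2)/tan(π/4+φ₁/2)] = -0.3950;  Δφ = -0.3709 rad,  Δλ = -0.4337 rad
q = Δφ/Δψ = 0.9390
d = R·√(Δφ² + q²Δλ²) = 6371·0.55084 = 3509 km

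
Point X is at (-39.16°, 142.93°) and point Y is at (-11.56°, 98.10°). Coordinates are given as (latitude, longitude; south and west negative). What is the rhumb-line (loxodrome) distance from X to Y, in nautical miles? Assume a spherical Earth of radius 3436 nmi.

2911 nmi

Rhumb course C = atan2(Δλ, Δψ) with Δψ = ln[tan(π/4+φ₂/2)/tan(π/4+φ₁/2)] = +0.5407, Δλ = -0.7824 → C = 304.65°
d = R·|Δφ| / |cos C| = 3436·0.48171 / 0.56854 = 2911 nmi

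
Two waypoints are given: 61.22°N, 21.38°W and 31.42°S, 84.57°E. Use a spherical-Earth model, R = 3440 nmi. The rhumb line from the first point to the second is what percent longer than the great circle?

2.6%

Great circle: σ = 2.1771 rad → d_gc = Rσ = 7489.1 nmi
Rhumb: Δφ = -1.6169, Δλ = +1.8492, Δψ = -1.9385, q = Δφ/Δψ = 0.8341 → d_rh = R√(Δφ²+q²Δλ²) = 7686.9 nmi
Excess = (7686.9 − 7489.1) / 7489.1 = 197.8 / 7489.1 = 2.64% ≈ 2.6%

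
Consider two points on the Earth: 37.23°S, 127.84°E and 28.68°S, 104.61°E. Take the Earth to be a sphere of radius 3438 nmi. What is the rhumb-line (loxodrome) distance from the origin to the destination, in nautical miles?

1275 nmi

Rhumb course C = atan2(Δλ, Δψ) with Δψ = ln[tan(π/4+φ₂/2)/tan(π/4+φ₁/2)] = +0.1781, Δλ = -0.4054 → C = 293.72°
d = R·|Δφ| / |cos C| = 3438·0.14923 / 0.40227 = 1275 nmi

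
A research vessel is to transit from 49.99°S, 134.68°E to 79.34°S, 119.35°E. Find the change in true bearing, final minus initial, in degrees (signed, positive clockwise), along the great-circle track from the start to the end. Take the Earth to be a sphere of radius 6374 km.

Initial bearing θ₁ = atan2(sin Δλ cos φ₂, cos φ₁ sin φ₂ − sin φ₁ cos φ₂ cos Δλ) = 185.64°
Final bearing θ₂ = (initial bearing from the destination back to the start) + 180° = 199.97°
Δθ = θ₂ − θ₁ = +14.3°

+14.3°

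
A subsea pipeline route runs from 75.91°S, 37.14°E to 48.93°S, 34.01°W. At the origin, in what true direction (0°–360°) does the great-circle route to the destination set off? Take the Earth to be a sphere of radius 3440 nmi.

θ = atan2( sin Δλ·cos φ₂ ,  cos φ₁ sin φ₂ − sin φ₁ cos φ₂ cos Δλ )
  = atan2(-0.6217, +0.0223) = 272.06°

272.1°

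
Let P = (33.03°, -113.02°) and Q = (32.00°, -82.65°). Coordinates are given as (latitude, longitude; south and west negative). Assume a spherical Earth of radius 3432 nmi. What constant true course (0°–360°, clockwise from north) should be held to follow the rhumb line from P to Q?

92.3°

Δψ = ln[tan(π/4+φ₂/2)/tan(π/4+φ₁/2)] = -0.0213
Δλ = +0.5301 rad (taken the short way round)
course = atan2(Δλ, Δψ) = 92.30°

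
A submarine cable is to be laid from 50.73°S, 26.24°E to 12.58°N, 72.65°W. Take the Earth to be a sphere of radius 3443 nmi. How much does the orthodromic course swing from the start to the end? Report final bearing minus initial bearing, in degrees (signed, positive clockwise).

At departure: θ₁ = atan2(sin Δλ cos φ₂, cos φ₁ sin φ₂ − sin φ₁ cos φ₂ cos Δλ) = 271.25°
At arrival: θ₂ = atan2(sin Δλ cos φ₁, −cos φ₂ sin φ₁ + sin φ₂ cos φ₁ cos Δλ) = 319.58°
Δθ = θ₂ − θ₁ = +48.3°

+48.3°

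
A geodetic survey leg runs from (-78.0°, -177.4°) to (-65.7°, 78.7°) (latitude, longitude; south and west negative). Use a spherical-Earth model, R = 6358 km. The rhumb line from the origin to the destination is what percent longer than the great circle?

Great circle: σ = 0.5137 rad → d_gc = Rσ = 3266.1 km
Rhumb: Δφ = +0.2147, Δλ = -1.8134, Δψ = +0.7171, q = Δφ/Δψ = 0.2994 → d_rh = R√(Δφ²+q²Δλ²) = 3711.8 km
Excess = (3711.8 − 3266.1) / 3266.1 = 445.7 / 3266.1 = 13.646% ≈ 13.6%

13.6%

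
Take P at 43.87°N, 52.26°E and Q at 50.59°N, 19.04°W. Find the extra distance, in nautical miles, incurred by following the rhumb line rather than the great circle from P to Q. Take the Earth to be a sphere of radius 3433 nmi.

108 nmi

Great circle: cos σ = sin φ₁ sin φ₂ + cos φ₁ cos φ₂ cos Δλ,  σ = 0.8200 rad → d_gc = 2815.2 nmi
Rhumb line: Δψ = +0.1731, q = Δφ/Δψ = 0.6778, d_rh = R√(Δφ²+q²Δλ²) = 2923.3 nmi
Excess = 2923.3 − 2815.2 = 108.1 ≈ 108 nmi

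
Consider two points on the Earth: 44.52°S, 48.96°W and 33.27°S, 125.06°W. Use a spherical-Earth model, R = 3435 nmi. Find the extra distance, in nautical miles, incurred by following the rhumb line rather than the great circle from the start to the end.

Great circle: cos σ = sin φ₁ sin φ₂ + cos φ₁ cos φ₂ cos Δλ,  σ = 1.0147 rad → d_gc = 3485.6 nmi
Rhumb line: Δψ = +0.2532, q = Δφ/Δψ = 0.7754, d_rh = R√(Δφ²+q²Δλ²) = 3601.4 nmi
Excess = 3601.4 − 3485.6 = 115.8 ≈ 116 nmi

116 nmi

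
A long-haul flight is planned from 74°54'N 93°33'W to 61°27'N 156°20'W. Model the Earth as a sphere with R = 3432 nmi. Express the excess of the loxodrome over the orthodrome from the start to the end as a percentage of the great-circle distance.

Great circle: σ = 0.4394 rad → d_gc = Rσ = 1508.0 nmi
Rhumb: Δφ = -0.2347, Δλ = -1.0958, Δψ = -0.6521, q = Δφ/Δψ = 0.3600 → d_rh = R√(Δφ²+q²Δλ²) = 1575.3 nmi
Excess = (1575.3 − 1508.0) / 1508.0 = 67.3 / 1508.0 = 4.46% ≈ 4.5%

4.5%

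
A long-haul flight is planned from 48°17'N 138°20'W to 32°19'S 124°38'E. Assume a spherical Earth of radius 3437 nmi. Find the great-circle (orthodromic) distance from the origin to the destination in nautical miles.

7072 nmi

Haversine: a = sin²(Δφ/2)+cos φ₁ cos φ₂ sin²(Δλ/2) = 0.73395;  σ = 2·atan2(√a,√(1−a))
σ = 117.899° → d = Rσ = 3437·2.05772 = 7072 nmi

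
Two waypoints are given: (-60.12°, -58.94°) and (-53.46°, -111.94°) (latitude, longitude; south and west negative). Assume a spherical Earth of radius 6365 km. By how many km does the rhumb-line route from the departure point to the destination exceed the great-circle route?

84 km

Great circle: cos σ = sin φ₁ sin φ₂ + cos φ₁ cos φ₂ cos Δλ,  σ = 0.5051 rad → d_gc = 3214.7 km
Rhumb line: Δψ = +0.2129, q = Δφ/Δψ = 0.5460, d_rh = R√(Δφ²+q²Δλ²) = 3298.5 km
Excess = 3298.5 − 3214.7 = 83.8 ≈ 84 km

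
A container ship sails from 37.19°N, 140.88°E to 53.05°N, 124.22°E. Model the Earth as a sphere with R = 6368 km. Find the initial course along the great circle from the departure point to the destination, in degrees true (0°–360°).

329.2°

θ = atan2( sin Δλ·cos φ₂ ,  cos φ₁ sin φ₂ − sin φ₁ cos φ₂ cos Δλ )
  = atan2(-0.1723, +0.2885) = 329.15°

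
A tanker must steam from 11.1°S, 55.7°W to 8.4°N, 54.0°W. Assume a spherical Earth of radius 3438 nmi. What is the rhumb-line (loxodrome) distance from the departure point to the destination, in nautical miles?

1174 nmi

Δψ = ln[tan(π/4+φ₂/2)/tan(π/4+φ₁/2)] = +0.3421;  Δφ = +0.3403 rad,  Δλ = +0.0297 rad
q = Δφ/Δψ = 0.9949
d = R·√(Δφ² + q²Δλ²) = 3438·0.34162 = 1174 nmi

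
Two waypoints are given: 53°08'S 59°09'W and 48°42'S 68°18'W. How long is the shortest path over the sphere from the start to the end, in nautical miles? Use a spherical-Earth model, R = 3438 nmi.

436 nmi

Haversine: a = sin²(Δφ/2)+cos φ₁ cos φ₂ sin²(Δλ/2) = 0.00402;  σ = 2·atan2(√a,√(1−a))
σ = 7.266° → d = Rσ = 3438·0.12682 = 436 nmi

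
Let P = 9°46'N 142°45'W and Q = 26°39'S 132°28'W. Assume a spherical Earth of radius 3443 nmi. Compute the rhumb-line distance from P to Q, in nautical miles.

2269 nmi

Δψ = ln[tan(π/4+φ₂/2)/tan(π/4+φ₁/2)] = -0.6542;  Δφ = -0.6356 rad,  Δλ = +0.1795 rad
q = Δφ/Δψ = 0.9716
d = R·√(Δφ² + q²Δλ²) = 3443·0.65908 = 2269 nmi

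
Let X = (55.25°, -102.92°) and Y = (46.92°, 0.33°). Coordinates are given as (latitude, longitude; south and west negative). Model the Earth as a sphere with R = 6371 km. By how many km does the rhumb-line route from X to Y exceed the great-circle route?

Great circle: cos σ = sin φ₁ sin φ₂ + cos φ₁ cos φ₂ cos Δλ,  σ = 1.0346 rad → d_gc = 6591.2 km
Rhumb line: Δψ = -0.2323, q = Δφ/Δψ = 0.6259, d_rh = R√(Δφ²+q²Δλ²) = 7245.4 km
Excess = 7245.4 − 6591.2 = 654.2 ≈ 654 km

654 km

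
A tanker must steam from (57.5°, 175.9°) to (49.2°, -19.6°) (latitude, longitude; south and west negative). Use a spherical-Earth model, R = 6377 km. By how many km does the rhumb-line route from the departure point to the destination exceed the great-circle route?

2851 km

Great circle: cos σ = sin φ₁ sin φ₂ + cos φ₁ cos φ₂ cos Δλ,  σ = 1.2660 rad → d_gc = 8073.1 km
Rhumb line: Δψ = -0.2437, q = Δφ/Δψ = 0.5945, d_rh = R√(Δφ²+q²Δλ²) = 10923.9 km
Excess = 10923.9 − 8073.1 = 2850.8 ≈ 2851 km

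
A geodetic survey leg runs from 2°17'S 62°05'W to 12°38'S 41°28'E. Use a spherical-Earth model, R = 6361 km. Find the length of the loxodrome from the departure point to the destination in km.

Δψ = ln[tan(π/4+φ₂/2)/tan(π/4+φ₁/2)] = -0.1824;  Δφ = -0.1806 rad,  Δλ = +1.8073 rad
q = Δφ/Δψ = 0.9901
d = R·√(Δφ² + q²Δλ²) = 6361·1.79857 = 11441 km

11441 km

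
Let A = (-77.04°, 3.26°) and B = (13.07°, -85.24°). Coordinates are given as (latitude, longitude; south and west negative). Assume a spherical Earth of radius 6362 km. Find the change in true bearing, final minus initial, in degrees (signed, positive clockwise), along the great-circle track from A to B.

+72.3°

At departure: θ₁ = atan2(sin Δλ cos φ₂, cos φ₁ sin φ₂ − sin φ₁ cos φ₂ cos Δλ) = 274.44°
At arrival: θ₂ = atan2(sin Δλ cos φ₁, −cos φ₂ sin φ₁ + sin φ₂ cos φ₁ cos Δλ) = 346.73°
Δθ = θ₂ − θ₁ = +72.3°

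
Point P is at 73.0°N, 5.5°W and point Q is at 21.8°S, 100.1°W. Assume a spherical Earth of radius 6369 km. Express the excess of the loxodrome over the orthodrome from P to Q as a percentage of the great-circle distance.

4.2%

Great circle: σ = 1.9573 rad → d_gc = Rσ = 12465.8 km
Rhumb: Δφ = -1.6546, Δλ = -1.6511, Δψ = -2.2908, q = Δφ/Δψ = 0.7223 → d_rh = R√(Δφ²+q²Δλ²) = 12989.8 km
Excess = (12989.8 − 12465.8) / 12465.8 = 524.0 / 12465.8 = 4.20% ≈ 4.2%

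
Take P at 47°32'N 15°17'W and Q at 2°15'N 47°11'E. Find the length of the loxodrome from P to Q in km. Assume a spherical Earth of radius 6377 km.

7885 km

Δψ = ln[tan(π/4+φ₂/2)/tan(π/4+φ₁/2)] = -0.9061;  Δφ = -0.7903 rad,  Δλ = +1.0902 rad
q = Δφ/Δψ = 0.8723
d = R·√(Δφ² + q²Δλ²) = 6377·1.23654 = 7885 km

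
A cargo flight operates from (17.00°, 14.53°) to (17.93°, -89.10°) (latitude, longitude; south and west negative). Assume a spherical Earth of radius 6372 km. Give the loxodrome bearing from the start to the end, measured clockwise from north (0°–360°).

Δψ = ln[tan(π/4+φ₂/2)/tan(π/4+φ₁/2)] = +0.0170
Δλ = -1.8087 rad (taken the short way round)
course = atan2(Δλ, Δψ) = 270.54°

270.5°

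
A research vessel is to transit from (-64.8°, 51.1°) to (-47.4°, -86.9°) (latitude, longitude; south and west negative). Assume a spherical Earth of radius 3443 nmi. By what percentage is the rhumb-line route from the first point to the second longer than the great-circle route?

22.5%

Great circle: σ = 1.1019 rad → d_gc = Rσ = 3794.0 nmi
Rhumb: Δφ = +0.3037, Δλ = -2.4086, Δψ = +0.5563, q = Δφ/Δψ = 0.5459 → d_rh = R√(Δφ²+q²Δλ²) = 4646.0 nmi
Excess = (4646.0 − 3794.0) / 3794.0 = 852.0 / 3794.0 = 22.46% ≈ 22.5%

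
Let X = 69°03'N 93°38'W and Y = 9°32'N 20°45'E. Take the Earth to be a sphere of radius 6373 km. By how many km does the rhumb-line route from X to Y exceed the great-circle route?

Great circle: cos σ = sin φ₁ sin φ₂ + cos φ₁ cos φ₂ cos Δλ,  σ = 1.5617 rad → d_gc = 9952.70 km
Rhumb line: Δψ = -1.5208, q = Δφ/Δψ = 0.6830, d_rh = R√(Δφ²+q²Δλ²) = 10924.25 km
Excess = 10924.25 − 9952.70 = 971.55 ≈ 972 km

972 km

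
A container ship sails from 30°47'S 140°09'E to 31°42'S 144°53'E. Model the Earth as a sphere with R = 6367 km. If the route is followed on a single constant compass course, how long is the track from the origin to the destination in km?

461 km

Δψ = ln[tan(π/4+φ₂/2)/tan(π/4+φ₁/2)] = -0.0187;  Δφ = -0.0160 rad,  Δλ = +0.0826 rad
q = Δφ/Δψ = 0.8550
d = R·√(Δφ² + q²Δλ²) = 6367·0.07242 = 461 km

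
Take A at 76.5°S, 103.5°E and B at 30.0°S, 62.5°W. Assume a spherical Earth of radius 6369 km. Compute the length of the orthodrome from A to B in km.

Haversine: a = sin²(Δφ/2)+cos φ₁ cos φ₂ sin²(Δλ/2) = 0.35499;  σ = 2·atan2(√a,√(1−a))
σ = 73.141° → d = Rσ = 6369·1.27655 = 8130 km

8130 km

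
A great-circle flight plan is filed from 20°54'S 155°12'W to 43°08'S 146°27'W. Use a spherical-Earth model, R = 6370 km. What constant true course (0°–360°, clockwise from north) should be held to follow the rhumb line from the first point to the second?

161.7°

Meridional parts: M(φ₁)=-0.3731, M(φ₂)=-0.8360 → ΔM = -0.4629;  Δλ = +0.1527 rad
tan C = Δλ / ΔM = -0.3299 → C = 161.74°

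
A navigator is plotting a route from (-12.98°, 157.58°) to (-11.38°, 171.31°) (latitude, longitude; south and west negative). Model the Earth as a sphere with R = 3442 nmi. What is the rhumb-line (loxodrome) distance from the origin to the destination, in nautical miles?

Rhumb course C = atan2(Δλ, Δψ) with Δψ = ln[tan(π/4+φ₂/2)/tan(π/4+φ₁/2)] = +0.0286, Δλ = +0.2396 → C = 83.20°
d = R·|Δφ| / |cos C| = 3442·0.02793 / 0.11838 = 812 nmi

812 nmi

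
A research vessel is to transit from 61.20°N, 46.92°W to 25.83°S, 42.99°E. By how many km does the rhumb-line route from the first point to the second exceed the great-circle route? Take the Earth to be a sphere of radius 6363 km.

259 km

Great circle: cos σ = sin φ₁ sin φ₂ + cos φ₁ cos φ₂ cos Δλ,  σ = 1.9618 rad → d_gc = 12483.0 km
Rhumb line: Δψ = -1.8265, q = Δφ/Δψ = 0.8316, d_rh = R√(Δφ²+q²Δλ²) = 12742.2 km
Excess = 12742.2 − 12483.0 = 259.2 ≈ 259 km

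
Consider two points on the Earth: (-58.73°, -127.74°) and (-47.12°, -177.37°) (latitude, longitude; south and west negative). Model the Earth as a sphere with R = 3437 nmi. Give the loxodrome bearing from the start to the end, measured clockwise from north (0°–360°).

291.4°

Δψ = ln[tan(π/4+φ₂/2)/tan(π/4+φ₁/2)] = +0.3387
Δλ = -0.8662 rad (taken the short way round)
course = atan2(Δλ, Δψ) = 291.36°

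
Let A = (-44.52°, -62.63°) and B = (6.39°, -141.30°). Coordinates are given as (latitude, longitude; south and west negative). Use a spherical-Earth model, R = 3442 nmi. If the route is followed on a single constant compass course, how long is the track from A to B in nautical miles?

Rhumb course C = atan2(Δλ, Δψ) with Δψ = ln[tan(π/4+φ₂/2)/tan(π/4+φ₁/2)] = +0.9813, Δλ = -1.3731 → C = 305.55°
d = R·|Δφ| / |cos C| = 3442·0.88855 / 0.58147 = 5260 nmi

5260 nmi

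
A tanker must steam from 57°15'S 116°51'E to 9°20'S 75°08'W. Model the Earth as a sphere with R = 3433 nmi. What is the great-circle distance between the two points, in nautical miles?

Haversine: a = sin²(Δφ/2)+cos φ₁ cos φ₂ sin²(Δλ/2) = 0.69289;  σ = 2·atan2(√a,√(1−a))
σ = 112.692° → d = Rσ = 3433·1.96685 = 6752 nmi

6752 nmi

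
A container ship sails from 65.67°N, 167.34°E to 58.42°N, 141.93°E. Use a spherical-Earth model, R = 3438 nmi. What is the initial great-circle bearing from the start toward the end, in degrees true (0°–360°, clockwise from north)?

θ = atan2( sin Δλ·cos φ₂ ,  cos φ₁ sin φ₂ − sin φ₁ cos φ₂ cos Δλ )
  = atan2(-0.2247, -0.0800) = 250.40°

250.4°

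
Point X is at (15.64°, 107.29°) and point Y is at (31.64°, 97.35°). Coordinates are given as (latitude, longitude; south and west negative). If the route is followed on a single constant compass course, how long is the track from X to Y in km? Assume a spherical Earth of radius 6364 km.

Rhumb course C = atan2(Δλ, Δψ) with Δψ = ln[tan(π/4+φ₂/2)/tan(π/4+φ₁/2)] = +0.3062, Δλ = -0.1735 → C = 330.47°
d = R·|Δφ| / |cos C| = 6364·0.27925 / 0.87007 = 2043 km

2043 km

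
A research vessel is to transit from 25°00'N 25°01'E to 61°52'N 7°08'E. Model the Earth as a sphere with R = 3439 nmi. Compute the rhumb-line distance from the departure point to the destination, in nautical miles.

Δψ = ln[tan(π/4+φ₂/2)/tan(π/4+φ₁/2)] = +0.9332;  Δφ = +0.6434 rad,  Δλ = -0.3121 rad
q = Δφ/Δψ = 0.6895
d = R·√(Δφ² + q²Δλ²) = 3439·0.67848 = 2333 nmi

2333 nmi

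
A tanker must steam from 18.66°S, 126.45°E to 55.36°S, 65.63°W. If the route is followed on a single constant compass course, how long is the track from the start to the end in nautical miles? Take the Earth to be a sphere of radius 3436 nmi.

Δψ = ln[tan(π/4+φ₂/2)/tan(π/4+φ₁/2)] = -0.8336;  Δφ = -0.6405 rad,  Δλ = +2.9308 rad
q = Δφ/Δψ = 0.7684
d = R·√(Δφ² + q²Δλ²) = 3436·2.34119 = 8044 nmi

8044 nmi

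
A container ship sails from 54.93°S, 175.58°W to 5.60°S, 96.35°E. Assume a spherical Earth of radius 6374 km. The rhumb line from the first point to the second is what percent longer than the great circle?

Great circle: σ = 1.4715 rad → d_gc = Rσ = 9379.4 km
Rhumb: Δφ = +0.8610, Δλ = -1.5371, Δψ = +1.0542, q = Δφ/Δψ = 0.8167 → d_rh = R√(Δφ²+q²Δλ²) = 9702.7 km
Excess = (9702.7 − 9379.4) / 9379.4 = 323.3 / 9379.4 = 3.447% ≈ 3.4%

3.4%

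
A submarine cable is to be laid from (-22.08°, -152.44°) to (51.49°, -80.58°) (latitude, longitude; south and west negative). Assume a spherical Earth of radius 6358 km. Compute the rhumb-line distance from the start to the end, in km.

Rhumb course C = atan2(Δλ, Δψ) with Δψ = ln[tan(π/4+φ₂/2)/tan(π/4+φ₁/2)] = +1.4471, Δλ = +1.2542 → C = 40.92°
d = R·|Δφ| / |cos C| = 6358·1.28404 / 0.75567 = 10804 km

10804 km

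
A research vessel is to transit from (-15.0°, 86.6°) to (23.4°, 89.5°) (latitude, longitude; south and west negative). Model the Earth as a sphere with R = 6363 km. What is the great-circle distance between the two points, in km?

4276 km

cos σ = sin φ₁ sin φ₂ + cos φ₁ cos φ₂ cos Δλ
      = sin(-15.00°)sin(23.40°) + cos(-15.00°)cos(23.40°)cos(2.90°) = 0.7826
σ = 38.505° → d = Rσ = 6363·0.67203 = 4276 km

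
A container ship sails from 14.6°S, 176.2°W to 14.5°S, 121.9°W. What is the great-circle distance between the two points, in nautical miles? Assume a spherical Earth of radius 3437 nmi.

cos σ = sin φ₁ sin φ₂ + cos φ₁ cos φ₂ cos Δλ
      = sin(-14.60°)sin(-14.50°) + cos(-14.60°)cos(-14.50°)cos(54.30°) = 0.6098
σ = 52.423° → d = Rσ = 3437·0.91496 = 3145 nmi

3145 nmi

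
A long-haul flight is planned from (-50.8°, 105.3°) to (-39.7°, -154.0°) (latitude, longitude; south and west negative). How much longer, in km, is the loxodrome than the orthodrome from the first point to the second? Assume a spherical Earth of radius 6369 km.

Great circle: cos σ = sin φ₁ sin φ₂ + cos φ₁ cos φ₂ cos Δλ,  σ = 1.1541 rad → d_gc = 7350.6 km
Rhumb line: Δψ = +0.2765, q = Δφ/Δψ = 0.7007, d_rh = R√(Δφ²+q²Δλ²) = 7939.5 km
Excess = 7939.5 − 7350.6 = 588.9 ≈ 589 km

589 km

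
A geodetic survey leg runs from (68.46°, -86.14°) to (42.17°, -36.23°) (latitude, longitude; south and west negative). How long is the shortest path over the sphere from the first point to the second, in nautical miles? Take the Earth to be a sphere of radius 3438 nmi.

2214 nmi

cos σ = sin φ₁ sin φ₂ + cos φ₁ cos φ₂ cos Δλ
      = sin(68.46°)sin(42.17°) + cos(68.46°)cos(42.17°)cos(49.91°) = 0.7997
σ = 36.900° → d = Rσ = 3438·0.64402 = 2214 nmi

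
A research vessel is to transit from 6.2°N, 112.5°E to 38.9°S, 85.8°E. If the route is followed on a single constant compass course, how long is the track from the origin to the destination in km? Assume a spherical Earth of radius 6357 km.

Rhumb course C = atan2(Δλ, Δψ) with Δψ = ln[tan(π/4+φ₂/2)/tan(π/4+φ₁/2)] = -0.8465, Δλ = -0.4660 → C = 208.83°
d = R·|Δφ| / |cos C| = 6357·0.78714 / 0.87602 = 5712 km

5712 km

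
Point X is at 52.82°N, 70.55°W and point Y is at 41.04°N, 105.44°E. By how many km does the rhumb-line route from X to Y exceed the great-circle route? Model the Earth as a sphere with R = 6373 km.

Great circle: cos σ = sin φ₁ sin φ₂ + cos φ₁ cos φ₂ cos Δλ,  σ = 1.5023 rad → d_gc = 9574.2 km
Rhumb line: Δψ = -0.3028, q = Δφ/Δψ = 0.6789, d_rh = R√(Δφ²+q²Δλ²) = 13354.4 km
Excess = 13354.4 − 9574.2 = 3780.2 ≈ 3780 km

3780 km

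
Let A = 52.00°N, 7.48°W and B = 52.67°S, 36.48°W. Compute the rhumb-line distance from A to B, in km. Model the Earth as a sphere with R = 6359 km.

11934 km

Rhumb course C = atan2(Δλ, Δψ) with Δψ = ln[tan(π/4+φ₂/2)/tan(π/4+φ₁/2)] = -2.1515, Δλ = -0.5061 → C = 193.24°
d = R·|Δφ| / |cos C| = 6359·1.82684 / 0.97343 = 11934 km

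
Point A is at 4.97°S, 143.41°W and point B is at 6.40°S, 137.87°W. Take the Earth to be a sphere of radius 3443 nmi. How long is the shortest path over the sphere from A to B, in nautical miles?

Haversine: a = sin²(Δφ/2)+cos φ₁ cos φ₂ sin²(Δλ/2) = 0.00247;  σ = 2·atan2(√a,√(1−a))
σ = 5.695° → d = Rσ = 3443·0.09940 = 342 nmi

342 nmi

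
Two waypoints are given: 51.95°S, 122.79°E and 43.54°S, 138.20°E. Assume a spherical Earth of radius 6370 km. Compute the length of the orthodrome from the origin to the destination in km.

cos σ = sin φ₁ sin φ₂ + cos φ₁ cos φ₂ cos Δλ
      = sin(-51.95°)sin(-43.54°) + cos(-51.95°)cos(-43.54°)cos(15.41°) = 0.9732
σ = 13.299° → d = Rσ = 6370·0.23210 = 1479 km

1479 km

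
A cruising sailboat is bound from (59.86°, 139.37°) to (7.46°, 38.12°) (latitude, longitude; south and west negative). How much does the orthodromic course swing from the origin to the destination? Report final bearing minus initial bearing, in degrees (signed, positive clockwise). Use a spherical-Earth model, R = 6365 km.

-73.9°

At departure: θ₁ = atan2(sin Δλ cos φ₂, cos φ₁ sin φ₂ − sin φ₁ cos φ₂ cos Δλ) = 283.44°
At arrival: θ₂ = atan2(sin Δλ cos φ₁, −cos φ₂ sin φ₁ + sin φ₂ cos φ₁ cos Δλ) = 209.51°
Δθ = θ₂ − θ₁ = -73.9°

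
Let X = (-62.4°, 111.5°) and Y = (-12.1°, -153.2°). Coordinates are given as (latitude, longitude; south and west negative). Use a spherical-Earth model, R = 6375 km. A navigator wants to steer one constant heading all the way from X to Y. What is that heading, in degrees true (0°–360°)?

54.4°

Δψ = ln[tan(π/4+φ₂/2)/tan(π/4+φ₁/2)] = +1.1912
Δλ = +1.6633 rad (taken the short way round)
course = atan2(Δλ, Δψ) = 54.39°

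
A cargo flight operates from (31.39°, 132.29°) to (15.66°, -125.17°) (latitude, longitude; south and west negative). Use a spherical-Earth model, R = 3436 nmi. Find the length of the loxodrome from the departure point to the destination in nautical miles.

5692 nmi

Δψ = ln[tan(π/4+φ₂/2)/tan(π/4+φ₁/2)] = -0.3007;  Δφ = -0.2745 rad,  Δλ = +1.7897 rad
q = Δφ/Δψ = 0.9129
d = R·√(Δφ² + q²Δλ²) = 3436·1.65669 = 5692 nmi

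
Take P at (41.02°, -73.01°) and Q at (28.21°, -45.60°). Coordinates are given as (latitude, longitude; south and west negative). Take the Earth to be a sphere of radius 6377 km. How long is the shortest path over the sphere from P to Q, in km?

2869 km

cos σ = sin φ₁ sin φ₂ + cos φ₁ cos φ₂ cos Δλ
      = sin(41.02°)sin(28.21°) + cos(41.02°)cos(28.21°)cos(27.41°) = 0.9005
σ = 25.780° → d = Rσ = 6377·0.44995 = 2869 km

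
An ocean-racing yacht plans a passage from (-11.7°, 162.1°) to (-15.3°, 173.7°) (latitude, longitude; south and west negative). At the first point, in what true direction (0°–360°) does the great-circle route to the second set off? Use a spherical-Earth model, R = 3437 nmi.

109.0°

θ = atan2( sin Δλ·cos φ₂ ,  cos φ₁ sin φ₂ − sin φ₁ cos φ₂ cos Δλ )
  = atan2(+0.1940, -0.0668) = 109.00°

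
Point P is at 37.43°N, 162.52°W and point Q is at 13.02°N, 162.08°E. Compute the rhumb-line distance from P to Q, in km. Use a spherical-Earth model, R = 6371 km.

Rhumb course C = atan2(Δλ, Δψ) with Δψ = ln[tan(π/4+φ₂/2)/tan(π/4+φ₁/2)] = -0.4762, Δλ = -0.6178 → C = 232.38°
d = R·|Δφ| / |cos C| = 6371·0.42603 / 0.61045 = 4446 km

4446 km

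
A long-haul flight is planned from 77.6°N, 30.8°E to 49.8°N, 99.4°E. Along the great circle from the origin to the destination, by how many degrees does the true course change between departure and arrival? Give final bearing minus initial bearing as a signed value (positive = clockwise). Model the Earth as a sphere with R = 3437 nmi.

Initial bearing θ₁ = atan2(sin Δλ cos φ₂, cos φ₁ sin φ₂ − sin φ₁ cos φ₂ cos Δλ) = 96.27°
Final bearing θ₂ = (initial bearing from the destination back to the start) + 180° = 160.69°
Δθ = θ₂ − θ₁ = +64.4°

+64.4°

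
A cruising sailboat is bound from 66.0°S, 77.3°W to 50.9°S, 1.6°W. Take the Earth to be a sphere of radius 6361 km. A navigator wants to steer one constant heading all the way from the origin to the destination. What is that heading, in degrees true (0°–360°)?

Meridional parts: M(φ₁)=-1.5485, M(φ₂)=-1.0354 → ΔM = +0.5132;  Δλ = +1.3212 rad
tan C = Δλ / ΔM = +2.5745 → C = 68.77°

68.8°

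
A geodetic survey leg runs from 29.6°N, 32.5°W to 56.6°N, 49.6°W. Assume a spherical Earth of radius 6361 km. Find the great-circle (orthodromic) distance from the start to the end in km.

3282 km

Haversine: a = sin²(Δφ/2)+cos φ₁ cos φ₂ sin²(Δλ/2) = 0.06508;  σ = 2·atan2(√a,√(1−a))
σ = 29.559° → d = Rσ = 6361·0.51590 = 3282 km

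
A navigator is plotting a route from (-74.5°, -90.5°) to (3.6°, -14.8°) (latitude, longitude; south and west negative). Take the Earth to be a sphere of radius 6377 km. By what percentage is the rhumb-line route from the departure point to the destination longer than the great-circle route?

Great circle: σ = 1.5654 rad → d_gc = Rσ = 9982.7 km
Rhumb: Δφ = +1.3631, Δλ = +1.3212, Δψ = +2.0573, q = Δφ/Δψ = 0.6626 → d_rh = R√(Δφ²+q²Δλ²) = 10330.7 km
Excess = (10330.7 − 9982.7) / 9982.7 = 348.0 / 9982.7 = 3.49% ≈ 3.5%

3.5%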